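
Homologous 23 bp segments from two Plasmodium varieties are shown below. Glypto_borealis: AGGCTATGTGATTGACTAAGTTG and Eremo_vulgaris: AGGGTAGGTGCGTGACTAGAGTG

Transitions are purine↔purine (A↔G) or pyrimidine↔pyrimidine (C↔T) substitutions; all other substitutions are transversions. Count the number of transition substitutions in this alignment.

2

The sequences differ at positions 4 (C/G, transversion), 7 (T/G, transversion), 11 (A/C, transversion), 12 (T/G, transversion), 19 (A/G, transition), 20 (G/A, transition), 21 (T/G, transversion).
Of the 7 differences, 2 transitions and 5 transversions, so the answer is 2.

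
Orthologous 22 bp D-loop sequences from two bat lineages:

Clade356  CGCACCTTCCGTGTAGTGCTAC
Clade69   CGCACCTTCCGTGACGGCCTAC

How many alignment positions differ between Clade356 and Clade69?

4

The sequences differ at positions 14 (T/A), 15 (A/C), 17 (T/G), 18 (G/C).
That gives 4 mismatches out of 22 aligned sites, so the Hamming distance is 4.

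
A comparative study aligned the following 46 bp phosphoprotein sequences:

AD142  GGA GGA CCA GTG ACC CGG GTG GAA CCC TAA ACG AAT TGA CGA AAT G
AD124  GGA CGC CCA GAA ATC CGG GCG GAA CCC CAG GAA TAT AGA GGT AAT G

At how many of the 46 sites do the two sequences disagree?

15

The sequences differ at positions 4 (G/C), 6 (A/C), 11 (T/A), 12 (G/A), 14 (C/T), 20 (T/C), 28 (T/C), 30 (A/G), 31 (A/G), 32 (C/A), 33 (G/A), 34 (A/T), 37 (T/A), 40 (C/G), 42 (A/T).
That gives 15 mismatches out of 46 aligned sites, so the Hamming distance is 15.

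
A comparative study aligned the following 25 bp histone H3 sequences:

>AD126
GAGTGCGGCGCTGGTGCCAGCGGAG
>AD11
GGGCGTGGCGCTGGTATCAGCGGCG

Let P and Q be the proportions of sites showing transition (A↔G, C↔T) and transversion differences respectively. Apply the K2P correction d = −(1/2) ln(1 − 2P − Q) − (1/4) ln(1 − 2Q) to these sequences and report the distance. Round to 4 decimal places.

0.3108

Differing sites — 2:A/G (Ti); 4:T/C (Ti); 6:C/T (Ti); 16:G/A (Ti); 17:C/T (Ti); 24:A/C (Tv).
Of the 6 differences, 5 transitions and 1 transversion over 25 sites: P = 5/25 = 0.200000, Q = 1/25 = 0.040000.
d = −0.5·ln(0.560000) − 0.25·ln(0.920000) = −0.5·(-0.579818) − 0.25·(-0.083382) = 0.3108.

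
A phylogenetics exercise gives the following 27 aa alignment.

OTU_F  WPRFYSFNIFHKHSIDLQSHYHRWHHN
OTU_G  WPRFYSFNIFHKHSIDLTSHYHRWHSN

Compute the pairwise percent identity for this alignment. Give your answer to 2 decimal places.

92.59%

The sequences differ at positions 18 (Q/T), 26 (H/S).
25 of the 27 sites match, so the percent identity is 25/27 × 100 = 92.59%.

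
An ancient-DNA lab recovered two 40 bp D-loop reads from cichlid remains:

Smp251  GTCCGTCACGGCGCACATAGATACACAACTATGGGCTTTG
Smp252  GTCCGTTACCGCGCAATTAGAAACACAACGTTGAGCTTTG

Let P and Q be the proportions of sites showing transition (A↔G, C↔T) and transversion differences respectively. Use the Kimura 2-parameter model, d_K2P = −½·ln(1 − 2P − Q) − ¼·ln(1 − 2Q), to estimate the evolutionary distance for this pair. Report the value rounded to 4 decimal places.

Differing sites — 7:C/T (Ti); 10:G/C (Tv); 16:C/A (Tv); 17:A/T (Tv); 22:T/A (Tv); 30:T/G (Tv); 31:A/T (Tv); 34:G/A (Ti).
Of the 8 differences, 2 transitions and 6 transversions over 40 sites: P = 2/40 = 0.050000, Q = 6/40 = 0.150000.
d = −0.5·ln(0.750000) − 0.25·ln(0.700000) = −0.5·(-0.287682) − 0.25·(-0.356675) = 0.2330.

0.2330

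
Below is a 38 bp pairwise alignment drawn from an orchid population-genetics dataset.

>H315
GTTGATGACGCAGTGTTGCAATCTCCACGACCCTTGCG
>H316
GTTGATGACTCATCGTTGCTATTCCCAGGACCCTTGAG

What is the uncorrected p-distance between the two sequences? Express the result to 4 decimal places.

Differing sites — 10:G/T; 13:G/T; 14:T/C; 20:A/T; 23:C/T; 24:T/C; 28:C/G; 37:C/A.
There are 8 differences over 38 sites, so p = 8/38 = 0.2105.

0.2105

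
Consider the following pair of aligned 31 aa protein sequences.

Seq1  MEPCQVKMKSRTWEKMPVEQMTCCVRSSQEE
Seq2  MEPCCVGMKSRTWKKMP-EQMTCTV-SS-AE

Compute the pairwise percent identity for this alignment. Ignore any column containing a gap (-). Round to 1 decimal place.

82.1%

Excluding the 3 gap columns leaves 28 comparable sites.
The sequences differ at positions 5 (Q/C), 7 (K/G), 14 (E/K), 24 (C/T), 30 (E/A).
23 of the 28 comparable sites match, so the percent identity is 23/28 × 100 = 82.1%.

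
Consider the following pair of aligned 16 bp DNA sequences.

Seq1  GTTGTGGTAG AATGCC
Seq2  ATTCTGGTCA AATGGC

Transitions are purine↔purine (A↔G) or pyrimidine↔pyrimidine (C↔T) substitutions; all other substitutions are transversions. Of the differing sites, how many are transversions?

3

Differing sites — 1:G/A (Ti); 4:G/C (Tv); 9:A/C (Tv); 10:G/A (Ti); 15:C/G (Tv).
Of the 5 differences, 2 transitions and 3 transversions, so the answer is 3.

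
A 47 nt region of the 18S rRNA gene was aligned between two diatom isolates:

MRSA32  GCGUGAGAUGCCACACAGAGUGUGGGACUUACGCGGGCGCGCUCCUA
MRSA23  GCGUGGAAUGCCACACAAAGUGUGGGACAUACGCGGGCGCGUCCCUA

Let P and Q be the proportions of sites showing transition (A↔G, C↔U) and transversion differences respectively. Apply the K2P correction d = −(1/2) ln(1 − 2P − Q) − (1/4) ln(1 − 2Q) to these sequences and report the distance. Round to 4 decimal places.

The sequences differ at positions 6 (A/G, transition), 7 (G/A, transition), 18 (G/A, transition), 29 (U/A, transversion), 42 (C/U, transition), 43 (U/C, transition).
Of the 6 differences, 5 transitions and 1 transversion over 47 sites: P = 5/47 = 0.106383, Q = 1/47 = 0.021277.
d = −0.5·ln(0.765957) − 0.25·ln(0.957446) = −0.5·(-0.266629) − 0.25·(-0.043486) = 0.1442.

0.1442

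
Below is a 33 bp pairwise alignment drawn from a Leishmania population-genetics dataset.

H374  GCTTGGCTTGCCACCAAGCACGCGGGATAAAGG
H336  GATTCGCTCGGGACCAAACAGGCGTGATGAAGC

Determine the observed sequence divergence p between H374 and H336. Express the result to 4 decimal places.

0.3030

The sequences differ at positions 2 (C/A), 5 (G/C), 9 (T/C), 11 (C/G), 12 (C/G), 18 (G/A), 21 (C/G), 25 (G/T), 29 (A/G), 33 (G/C).
There are 10 differences over 33 sites, so p = 10/33 = 0.3030.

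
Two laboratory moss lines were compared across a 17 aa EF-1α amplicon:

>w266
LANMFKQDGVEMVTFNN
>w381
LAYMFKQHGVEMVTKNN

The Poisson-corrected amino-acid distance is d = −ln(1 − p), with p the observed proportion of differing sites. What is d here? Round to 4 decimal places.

0.1942

Differing sites — 3:N/Y; 8:D/H; 15:F/K.
p = 3/17 = 0.176471.
d = −ln(1 − 0.176471) = −ln(0.823529) = 0.1942.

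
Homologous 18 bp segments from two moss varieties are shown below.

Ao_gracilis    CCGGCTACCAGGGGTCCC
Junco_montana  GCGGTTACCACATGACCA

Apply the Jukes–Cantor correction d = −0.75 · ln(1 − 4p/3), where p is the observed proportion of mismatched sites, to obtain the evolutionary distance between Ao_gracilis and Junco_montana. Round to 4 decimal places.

0.5482

The sequences differ at positions 1 (C/G), 5 (C/T), 11 (G/C), 12 (G/A), 13 (G/T), 15 (T/A), 18 (C/A).
p = 7/18 = 0.388889.
d = −0.75 · ln(1 − (4/3)·0.388889) = −0.75 · ln(0.481481) = −0.75 · (-0.730889) = 0.5482.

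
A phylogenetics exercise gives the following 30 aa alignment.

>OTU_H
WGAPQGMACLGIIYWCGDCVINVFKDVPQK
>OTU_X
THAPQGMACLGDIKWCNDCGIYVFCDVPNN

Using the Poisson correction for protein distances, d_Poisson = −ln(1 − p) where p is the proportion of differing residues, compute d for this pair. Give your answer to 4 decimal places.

The sequences differ at positions 1 (W/T), 2 (G/H), 12 (I/D), 14 (Y/K), 17 (G/N), 20 (V/G), 22 (N/Y), 25 (K/C), 29 (Q/N), 30 (K/N).
p = 10/30 = 0.333333.
d = −ln(1 − 0.333333) = −ln(0.666667) = 0.4055.

0.4055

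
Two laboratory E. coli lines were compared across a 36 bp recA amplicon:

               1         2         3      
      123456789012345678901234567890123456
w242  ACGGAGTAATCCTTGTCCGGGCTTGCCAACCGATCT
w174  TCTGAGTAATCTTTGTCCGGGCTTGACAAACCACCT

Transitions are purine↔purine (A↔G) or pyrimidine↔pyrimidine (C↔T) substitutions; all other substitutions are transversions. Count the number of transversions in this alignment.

5

Mismatches occur at site 1 (A↔T, transversion), site 3 (G↔T, transversion), site 12 (C↔T, transition), site 26 (C↔A, transversion), site 30 (C↔A, transversion), site 32 (G↔C, transversion), site 34 (T↔C, transition).
Of the 7 differences, 2 transitions and 5 transversions, so the answer is 5.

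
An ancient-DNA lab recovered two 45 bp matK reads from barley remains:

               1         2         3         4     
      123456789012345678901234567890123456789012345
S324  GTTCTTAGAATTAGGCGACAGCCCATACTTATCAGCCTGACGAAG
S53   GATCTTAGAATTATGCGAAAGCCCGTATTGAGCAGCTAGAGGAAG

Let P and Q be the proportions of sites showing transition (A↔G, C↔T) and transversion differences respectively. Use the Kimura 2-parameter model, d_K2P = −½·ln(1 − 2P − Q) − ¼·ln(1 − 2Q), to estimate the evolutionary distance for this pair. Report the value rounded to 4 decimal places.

Mismatches occur at site 2 (T→A, transversion), site 14 (G→T, transversion), site 19 (C→A, transversion), site 25 (A→G, transition), site 28 (C→T, transition), site 30 (T→G, transversion), site 32 (T→G, transversion), site 37 (C→T, transition), site 38 (T→A, transversion), site 41 (C→G, transversion).
Of the 10 differences, 3 transitions and 7 transversions over 45 sites: P = 3/45 = 0.066667, Q = 7/45 = 0.155556.
d = −0.5·ln(0.711110) − 0.25·ln(0.688888) = −0.5·(-0.340928) − 0.25·(-0.372677) = 0.2636.

0.2636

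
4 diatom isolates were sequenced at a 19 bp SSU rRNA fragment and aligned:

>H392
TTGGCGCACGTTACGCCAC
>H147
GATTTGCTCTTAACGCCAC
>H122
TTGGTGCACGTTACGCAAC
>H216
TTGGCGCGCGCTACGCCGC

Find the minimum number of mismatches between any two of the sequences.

2

Pairwise Hamming distances:
  H392 vs H147: 8
  H392 vs H122: 2
  H392 vs H216: 3
  H147 vs H122: 8
  H147 vs H216: 10
  H122 vs H216: 5
The smallest is 2, between H392 and H122.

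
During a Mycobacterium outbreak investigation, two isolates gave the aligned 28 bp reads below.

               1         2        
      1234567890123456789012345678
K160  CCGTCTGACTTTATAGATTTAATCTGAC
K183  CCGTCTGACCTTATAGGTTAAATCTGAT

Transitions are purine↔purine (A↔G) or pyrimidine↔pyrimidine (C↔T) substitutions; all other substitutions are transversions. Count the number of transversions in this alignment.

1

The sequences differ at positions 10 (T/C, transition), 17 (A/G, transition), 20 (T/A, transversion), 28 (C/T, transition).
Of the 4 differences, 3 transitions and 1 transversion, so the answer is 1.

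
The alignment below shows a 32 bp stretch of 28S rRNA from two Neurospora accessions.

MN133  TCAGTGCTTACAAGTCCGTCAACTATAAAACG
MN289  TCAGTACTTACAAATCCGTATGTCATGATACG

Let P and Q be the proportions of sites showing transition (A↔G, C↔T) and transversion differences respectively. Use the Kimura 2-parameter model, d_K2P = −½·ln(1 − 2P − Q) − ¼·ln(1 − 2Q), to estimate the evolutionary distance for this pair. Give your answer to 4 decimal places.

Mismatches occur at site 6 (G/A, transition), site 14 (G/A, transition), site 20 (C/A, transversion), site 21 (A/T, transversion), site 22 (A/G, transition), site 23 (C/T, transition), site 24 (T/C, transition), site 27 (A/G, transition), site 29 (A/T, transversion).
Of the 9 differences, 6 transitions and 3 transversions over 32 sites: P = 6/32 = 0.187500, Q = 3/32 = 0.093750.
d = −0.5·ln(0.531250) − 0.25·ln(0.812500) = −0.5·(-0.632523) − 0.25·(-0.207639) = 0.3682.

0.3682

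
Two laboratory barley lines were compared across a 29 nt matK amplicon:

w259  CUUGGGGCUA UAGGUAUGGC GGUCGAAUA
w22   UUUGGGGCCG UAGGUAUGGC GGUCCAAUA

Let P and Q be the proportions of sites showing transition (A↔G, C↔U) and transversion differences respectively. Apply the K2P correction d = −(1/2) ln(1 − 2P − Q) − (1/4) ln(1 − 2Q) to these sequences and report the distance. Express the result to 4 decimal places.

The sequences differ at positions 1 (C/U, transition), 9 (U/C, transition), 10 (A/G, transition), 25 (G/C, transversion).
Of the 4 differences, 3 transitions and 1 transversion over 29 sites: P = 3/29 = 0.103448, Q = 1/29 = 0.034483.
d = −0.5·ln(0.758621) − 0.25·ln(0.931034) = −0.5·(-0.276253) − 0.25·(-0.071459) = 0.1560.

0.1560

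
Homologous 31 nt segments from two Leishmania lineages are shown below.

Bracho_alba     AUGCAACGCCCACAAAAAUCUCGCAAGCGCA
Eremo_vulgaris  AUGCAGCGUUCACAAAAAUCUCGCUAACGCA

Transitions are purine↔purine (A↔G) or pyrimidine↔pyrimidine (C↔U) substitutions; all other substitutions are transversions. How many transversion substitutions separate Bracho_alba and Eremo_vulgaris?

1

Mismatches occur at site 6 (A/G, transition), site 9 (C/U, transition), site 10 (C/U, transition), site 25 (A/U, transversion), site 27 (G/A, transition).
Of the 5 differences, 4 transitions and 1 transversion, so the answer is 1.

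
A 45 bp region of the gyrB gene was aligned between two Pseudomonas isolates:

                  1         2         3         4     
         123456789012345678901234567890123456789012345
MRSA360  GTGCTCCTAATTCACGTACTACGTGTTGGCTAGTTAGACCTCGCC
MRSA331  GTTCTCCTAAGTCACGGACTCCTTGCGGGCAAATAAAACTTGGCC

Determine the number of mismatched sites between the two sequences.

Mismatches occur at site 3 (G→T), site 11 (T→G), site 17 (T→G), site 21 (A→C), site 23 (G→T), site 26 (T→C), site 27 (T→G), site 31 (T→A), site 33 (G→A), site 35 (T→A), site 37 (G→A), site 40 (C→T), site 42 (C→G).
That gives 13 mismatches out of 45 aligned sites, so the Hamming distance is 13.

13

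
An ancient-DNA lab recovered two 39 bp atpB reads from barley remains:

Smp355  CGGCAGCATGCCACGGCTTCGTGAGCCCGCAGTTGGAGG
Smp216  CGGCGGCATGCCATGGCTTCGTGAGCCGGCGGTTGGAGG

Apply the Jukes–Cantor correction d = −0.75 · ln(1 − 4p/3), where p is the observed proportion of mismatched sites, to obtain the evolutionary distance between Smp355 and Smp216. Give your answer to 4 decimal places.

Mismatches occur at site 5 (A→G), site 14 (C→T), site 28 (C→G), site 31 (A→G).
p = 4/39 = 0.102564.
d = −0.75 · ln(1 − (4/3)·0.102564) = −0.75 · ln(0.863248) = −0.75 · (-0.147053) = 0.1103.

0.1103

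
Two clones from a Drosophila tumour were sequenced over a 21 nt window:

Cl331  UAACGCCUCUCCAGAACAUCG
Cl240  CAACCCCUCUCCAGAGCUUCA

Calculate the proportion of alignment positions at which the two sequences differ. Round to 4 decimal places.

Differing sites — 1:U/C; 5:G/C; 16:A/G; 18:A/U; 21:G/A.
There are 5 differences over 21 sites, so p = 5/21 = 0.2381.

0.2381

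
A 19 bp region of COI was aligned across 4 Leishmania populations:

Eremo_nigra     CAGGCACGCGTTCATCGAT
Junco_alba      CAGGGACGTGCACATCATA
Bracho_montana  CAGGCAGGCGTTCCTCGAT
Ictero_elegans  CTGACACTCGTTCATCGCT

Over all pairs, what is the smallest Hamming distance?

Pairwise Hamming distances:
  Eremo_nigra vs Junco_alba: 7
  Eremo_nigra vs Bracho_montana: 2
  Eremo_nigra vs Ictero_elegans: 4
  Junco_alba vs Bracho_montana: 9
  Junco_alba vs Ictero_elegans: 10
  Bracho_montana vs Ictero_elegans: 6
The smallest is 2, between Eremo_nigra and Bracho_montana.

2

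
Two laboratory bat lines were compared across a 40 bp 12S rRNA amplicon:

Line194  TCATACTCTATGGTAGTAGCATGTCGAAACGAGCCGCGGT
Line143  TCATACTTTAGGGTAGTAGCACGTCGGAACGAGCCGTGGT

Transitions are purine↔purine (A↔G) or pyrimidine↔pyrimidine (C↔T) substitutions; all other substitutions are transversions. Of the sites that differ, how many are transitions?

4

The sequences differ at positions 8 (C/T, transition), 11 (T/G, transversion), 22 (T/C, transition), 27 (A/G, transition), 37 (C/T, transition).
Of the 5 differences, 4 transitions and 1 transversion, so the answer is 4.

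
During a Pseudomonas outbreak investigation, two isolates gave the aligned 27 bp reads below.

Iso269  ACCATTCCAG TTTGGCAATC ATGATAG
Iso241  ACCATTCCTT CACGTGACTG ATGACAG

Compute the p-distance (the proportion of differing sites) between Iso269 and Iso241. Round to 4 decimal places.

Differing sites — 9:A/T; 10:G/T; 11:T/C; 12:T/A; 13:T/C; 15:G/T; 16:C/G; 18:A/C; 20:C/G; 25:T/C.
There are 10 differences over 27 sites, so p = 10/27 = 0.3704.

0.3704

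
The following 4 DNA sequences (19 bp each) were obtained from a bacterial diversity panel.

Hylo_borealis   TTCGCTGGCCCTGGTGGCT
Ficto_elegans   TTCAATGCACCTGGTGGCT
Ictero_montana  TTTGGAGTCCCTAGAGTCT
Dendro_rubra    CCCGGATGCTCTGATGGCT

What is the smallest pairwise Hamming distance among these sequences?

4

Pairwise Hamming distances:
  Hylo_borealis vs Ficto_elegans: 4
  Hylo_borealis vs Ictero_montana: 7
  Hylo_borealis vs Dendro_rubra: 7
  Ficto_elegans vs Ictero_montana: 9
  Ficto_elegans vs Dendro_rubra: 10
  Ictero_montana vs Dendro_rubra: 10
The smallest is 4, between Hylo_borealis and Ficto_elegans.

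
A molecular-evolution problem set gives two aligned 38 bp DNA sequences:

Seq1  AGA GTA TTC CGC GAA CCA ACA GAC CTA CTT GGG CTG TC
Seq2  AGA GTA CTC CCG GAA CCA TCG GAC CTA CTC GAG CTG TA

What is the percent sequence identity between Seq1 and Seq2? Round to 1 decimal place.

Mismatches occur at site 7 (T→C), site 11 (G→C), site 12 (C→G), site 19 (A→T), site 21 (A→G), site 30 (T→C), site 32 (G→A), site 38 (C→A).
30 of the 38 sites match, so the percent identity is 30/38 × 100 = 78.9%.

78.9%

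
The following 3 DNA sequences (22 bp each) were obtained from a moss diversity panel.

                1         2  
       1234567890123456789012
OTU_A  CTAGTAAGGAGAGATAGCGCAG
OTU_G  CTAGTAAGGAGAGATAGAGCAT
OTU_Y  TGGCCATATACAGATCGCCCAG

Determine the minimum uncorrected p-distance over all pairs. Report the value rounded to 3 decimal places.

0.091

Pairwise Hamming distances:
  OTU_A vs OTU_G: 2
  OTU_A vs OTU_Y: 11
  OTU_G vs OTU_Y: 13
The smallest is 2 mismatches, between OTU_A and OTU_G; p = 2/22 = 0.091.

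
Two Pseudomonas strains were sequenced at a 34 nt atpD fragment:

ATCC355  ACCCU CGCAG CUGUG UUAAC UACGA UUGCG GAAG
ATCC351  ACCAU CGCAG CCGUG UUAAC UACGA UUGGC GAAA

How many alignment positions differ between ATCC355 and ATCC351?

The sequences differ at positions 4 (C/A), 12 (U/C), 29 (C/G), 30 (G/C), 34 (G/A).
That gives 5 mismatches out of 34 aligned sites, so the Hamming distance is 5.

5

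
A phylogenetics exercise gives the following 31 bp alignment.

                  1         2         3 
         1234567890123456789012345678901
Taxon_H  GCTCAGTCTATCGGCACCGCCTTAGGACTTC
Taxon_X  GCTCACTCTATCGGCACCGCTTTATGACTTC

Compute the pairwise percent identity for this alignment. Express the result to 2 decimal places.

Mismatches occur at site 6 (G/C), site 21 (C/T), site 25 (G/T).
28 of the 31 sites match, so the percent identity is 28/31 × 100 = 90.32%.

90.32%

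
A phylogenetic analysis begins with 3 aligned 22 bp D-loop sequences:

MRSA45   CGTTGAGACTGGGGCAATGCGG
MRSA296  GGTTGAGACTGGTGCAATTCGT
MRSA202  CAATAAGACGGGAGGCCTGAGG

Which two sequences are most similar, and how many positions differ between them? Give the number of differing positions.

4

Pairwise Hamming distances:
  MRSA45 vs MRSA296: 4
  MRSA45 vs MRSA202: 9
  MRSA296 vs MRSA202: 12
The smallest is 4, between MRSA45 and MRSA296.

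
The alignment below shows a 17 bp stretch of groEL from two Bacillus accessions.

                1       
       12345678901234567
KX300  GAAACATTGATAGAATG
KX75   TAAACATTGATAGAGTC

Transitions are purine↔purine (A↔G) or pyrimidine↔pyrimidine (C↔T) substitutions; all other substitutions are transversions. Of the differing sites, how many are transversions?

2

Differing sites — 1:G/T (Tv); 15:A/G (Ti); 17:G/C (Tv).
Of the 3 differences, 1 transition and 2 transversions, so the answer is 2.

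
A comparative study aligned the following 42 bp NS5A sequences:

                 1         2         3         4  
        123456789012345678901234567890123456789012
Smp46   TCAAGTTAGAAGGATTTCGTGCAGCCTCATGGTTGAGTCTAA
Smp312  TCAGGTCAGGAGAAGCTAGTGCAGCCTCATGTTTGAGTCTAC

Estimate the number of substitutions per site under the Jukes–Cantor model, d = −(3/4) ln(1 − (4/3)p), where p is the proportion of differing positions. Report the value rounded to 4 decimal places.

0.2524

Mismatches occur at site 4 (A/G), site 7 (T/C), site 10 (A/G), site 13 (G/A), site 15 (T/G), site 16 (T/C), site 18 (C/A), site 32 (G/T), site 42 (A/C).
p = 9/42 = 0.214286.
d = −0.75 · ln(1 − (4/3)·0.214286) = −0.75 · ln(0.714285) = −0.75 · (-0.336473) = 0.2524.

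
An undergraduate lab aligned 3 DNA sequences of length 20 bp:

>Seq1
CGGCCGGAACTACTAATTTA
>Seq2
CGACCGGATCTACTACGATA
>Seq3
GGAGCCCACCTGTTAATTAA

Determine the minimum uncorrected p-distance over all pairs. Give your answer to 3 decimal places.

Pairwise Hamming distances:
  Seq1 vs Seq2: 5
  Seq1 vs Seq3: 9
  Seq2 vs Seq3: 11
The smallest is 5 mismatches, between Seq1 and Seq2; p = 5/20 = 0.250.

0.250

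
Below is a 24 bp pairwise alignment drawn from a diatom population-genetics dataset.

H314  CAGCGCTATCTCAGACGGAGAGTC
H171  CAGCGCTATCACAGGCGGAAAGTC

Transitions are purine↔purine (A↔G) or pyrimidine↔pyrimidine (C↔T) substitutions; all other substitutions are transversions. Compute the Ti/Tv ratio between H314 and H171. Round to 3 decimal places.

Differing sites — 11:T/A (Tv); 15:A/G (Ti); 20:G/A (Ti).
Of the 3 differences, 2 transitions and 1 transversion, so Ti/Tv = 2/1 = 2.000.

2.000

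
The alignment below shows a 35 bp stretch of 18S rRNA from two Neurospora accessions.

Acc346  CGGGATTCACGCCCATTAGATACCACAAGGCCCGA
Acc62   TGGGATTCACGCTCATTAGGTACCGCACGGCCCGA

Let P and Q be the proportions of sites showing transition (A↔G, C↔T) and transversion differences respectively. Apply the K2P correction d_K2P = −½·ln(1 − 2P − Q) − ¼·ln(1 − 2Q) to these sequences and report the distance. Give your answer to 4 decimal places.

Differing sites — 1:C/T (Ti); 13:C/T (Ti); 20:A/G (Ti); 25:A/G (Ti); 28:A/C (Tv).
Of the 5 differences, 4 transitions and 1 transversion over 35 sites: P = 4/35 = 0.114286, Q = 1/35 = 0.028571.
d = −0.5·ln(0.742857) − 0.25·ln(0.942858) = −0.5·(-0.297252) − 0.25·(-0.058840) = 0.1633.

0.1633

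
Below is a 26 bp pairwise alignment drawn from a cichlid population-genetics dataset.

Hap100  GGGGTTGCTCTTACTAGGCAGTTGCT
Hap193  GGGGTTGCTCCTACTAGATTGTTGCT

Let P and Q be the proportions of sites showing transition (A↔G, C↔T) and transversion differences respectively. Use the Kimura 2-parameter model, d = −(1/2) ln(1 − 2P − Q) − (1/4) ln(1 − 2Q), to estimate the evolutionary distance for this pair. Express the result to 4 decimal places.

Mismatches occur at site 11 (T↔C, transition), site 18 (G↔A, transition), site 19 (C↔T, transition), site 20 (A↔T, transversion).
Of the 4 differences, 3 transitions and 1 transversion over 26 sites: P = 3/26 = 0.115385, Q = 1/26 = 0.038462.
d = −0.5·ln(0.730768) − 0.25·ln(0.923076) = −0.5·(-0.313659) − 0.25·(-0.080044) = 0.1768.

0.1768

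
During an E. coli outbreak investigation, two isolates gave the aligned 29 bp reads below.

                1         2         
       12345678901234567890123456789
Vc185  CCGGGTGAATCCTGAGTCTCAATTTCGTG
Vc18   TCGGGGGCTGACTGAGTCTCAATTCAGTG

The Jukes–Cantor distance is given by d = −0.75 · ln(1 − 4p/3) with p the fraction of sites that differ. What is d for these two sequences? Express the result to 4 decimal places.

0.3439

The sequences differ at positions 1 (C/T), 6 (T/G), 8 (A/C), 9 (A/T), 10 (T/G), 11 (C/A), 25 (T/C), 26 (C/A).
p = 8/29 = 0.275862.
d = −0.75 · ln(1 − (4/3)·0.275862) = −0.75 · ln(0.632184) = −0.75 · (-0.458575) = 0.3439.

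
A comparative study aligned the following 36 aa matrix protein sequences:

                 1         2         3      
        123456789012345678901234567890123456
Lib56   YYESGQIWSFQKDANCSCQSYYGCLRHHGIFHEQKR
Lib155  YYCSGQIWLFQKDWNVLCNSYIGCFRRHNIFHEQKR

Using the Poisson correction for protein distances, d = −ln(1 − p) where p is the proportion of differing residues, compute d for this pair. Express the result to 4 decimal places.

0.3254

Mismatches occur at site 3 (E/C), site 9 (S/L), site 14 (A/W), site 16 (C/V), site 17 (S/L), site 19 (Q/N), site 22 (Y/I), site 25 (L/F), site 27 (H/R), site 29 (G/N).
p = 10/36 = 0.277778.
d = −ln(1 − 0.277778) = −ln(0.722222) = 0.3254.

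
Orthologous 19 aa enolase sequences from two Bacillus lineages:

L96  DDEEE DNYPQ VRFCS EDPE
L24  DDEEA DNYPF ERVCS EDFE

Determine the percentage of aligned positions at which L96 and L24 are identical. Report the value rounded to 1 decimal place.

73.7%

The sequences differ at positions 5 (E/A), 10 (Q/F), 11 (V/E), 13 (F/V), 18 (P/F).
14 of the 19 sites match, so the percent identity is 14/19 × 100 = 73.7%.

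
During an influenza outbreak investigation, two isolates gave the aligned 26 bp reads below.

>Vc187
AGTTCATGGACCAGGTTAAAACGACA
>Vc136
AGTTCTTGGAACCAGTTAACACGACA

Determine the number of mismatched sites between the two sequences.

The sequences differ at positions 6 (A/T), 11 (C/A), 13 (A/C), 14 (G/A), 20 (A/C).
That gives 5 mismatches out of 26 aligned sites, so the Hamming distance is 5.

5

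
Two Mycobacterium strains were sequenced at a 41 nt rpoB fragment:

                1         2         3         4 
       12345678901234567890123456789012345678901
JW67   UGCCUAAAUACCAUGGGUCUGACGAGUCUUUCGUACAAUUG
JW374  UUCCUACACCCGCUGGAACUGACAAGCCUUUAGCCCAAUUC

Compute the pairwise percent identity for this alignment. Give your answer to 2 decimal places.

65.85%

Differing sites — 2:G/U; 7:A/C; 9:U/C; 10:A/C; 12:C/G; 13:A/C; 17:G/A; 18:U/A; 24:G/A; 27:U/C; 32:C/A; 34:U/C; 35:A/C; 41:G/C.
27 of the 41 sites match, so the percent identity is 27/41 × 100 = 65.85%.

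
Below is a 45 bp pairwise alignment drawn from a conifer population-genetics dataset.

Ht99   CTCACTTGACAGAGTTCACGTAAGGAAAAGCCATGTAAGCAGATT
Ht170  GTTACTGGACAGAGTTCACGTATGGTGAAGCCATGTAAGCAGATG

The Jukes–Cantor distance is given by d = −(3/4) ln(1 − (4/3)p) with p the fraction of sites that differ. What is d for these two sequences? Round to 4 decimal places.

0.1743

Differing sites — 1:C/G; 3:C/T; 7:T/G; 23:A/T; 26:A/T; 27:A/G; 45:T/G.
p = 7/45 = 0.155556.
d = −0.75 · ln(1 − (4/3)·0.155556) = −0.75 · ln(0.792592) = −0.75 · (-0.232447) = 0.1743.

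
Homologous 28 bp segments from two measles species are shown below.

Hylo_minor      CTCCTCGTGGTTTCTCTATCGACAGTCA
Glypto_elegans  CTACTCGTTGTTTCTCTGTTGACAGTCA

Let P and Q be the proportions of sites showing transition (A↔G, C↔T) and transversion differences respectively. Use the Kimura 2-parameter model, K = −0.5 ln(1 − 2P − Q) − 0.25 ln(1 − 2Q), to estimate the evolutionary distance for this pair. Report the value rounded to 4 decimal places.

Mismatches occur at site 3 (C↔A, transversion), site 9 (G↔T, transversion), site 18 (A↔G, transition), site 20 (C↔T, transition).
Of the 4 differences, 2 transitions and 2 transversions over 28 sites: P = 2/28 = 0.071429, Q = 2/28 = 0.071429.
d = −0.5·ln(0.785713) − 0.25·ln(0.857142) = −0.5·(-0.241164) − 0.25·(-0.154152) = 0.1591.

0.1591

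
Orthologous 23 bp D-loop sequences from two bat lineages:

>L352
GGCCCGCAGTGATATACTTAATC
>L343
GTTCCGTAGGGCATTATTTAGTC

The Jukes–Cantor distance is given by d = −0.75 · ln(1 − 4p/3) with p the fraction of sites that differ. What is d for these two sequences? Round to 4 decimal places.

Mismatches occur at site 2 (G→T), site 3 (C→T), site 7 (C→T), site 10 (T→G), site 12 (A→C), site 13 (T→A), site 14 (A→T), site 17 (C→T), site 21 (A→G).
p = 9/23 = 0.391304.
d = −0.75 · ln(1 − (4/3)·0.391304) = −0.75 · ln(0.478261) = −0.75 · (-0.737599) = 0.5532.

0.5532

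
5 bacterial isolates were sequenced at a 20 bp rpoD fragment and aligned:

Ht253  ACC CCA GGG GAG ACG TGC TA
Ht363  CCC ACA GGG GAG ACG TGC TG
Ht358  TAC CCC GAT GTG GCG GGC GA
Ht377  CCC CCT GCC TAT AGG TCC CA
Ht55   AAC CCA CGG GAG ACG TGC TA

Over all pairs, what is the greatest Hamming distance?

Pairwise Hamming distances:
  Ht253 vs Ht363: 3
  Ht253 vs Ht358: 9
  Ht253 vs Ht377: 9
  Ht253 vs Ht55: 2
  Ht363 vs Ht358: 11
  Ht363 vs Ht377: 10
  Ht363 vs Ht55: 5
  Ht358 vs Ht377: 13
  Ht358 vs Ht55: 9
  Ht377 vs Ht55: 11
The largest is 13, between Ht358 and Ht377.

13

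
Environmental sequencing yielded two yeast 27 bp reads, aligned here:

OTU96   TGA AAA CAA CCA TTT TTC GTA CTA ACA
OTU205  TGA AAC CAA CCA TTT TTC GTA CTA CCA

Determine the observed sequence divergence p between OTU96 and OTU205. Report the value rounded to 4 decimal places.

The sequences differ at positions 6 (A/C), 25 (A/C).
There are 2 differences over 27 sites, so p = 2/27 = 0.0741.

0.0741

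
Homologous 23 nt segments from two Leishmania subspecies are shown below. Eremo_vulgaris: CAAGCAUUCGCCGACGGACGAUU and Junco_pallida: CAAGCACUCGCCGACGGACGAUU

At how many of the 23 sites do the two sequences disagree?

Differing sites — 7:U/C.
That gives 1 mismatch out of 23 aligned sites, so the Hamming distance is 1.

1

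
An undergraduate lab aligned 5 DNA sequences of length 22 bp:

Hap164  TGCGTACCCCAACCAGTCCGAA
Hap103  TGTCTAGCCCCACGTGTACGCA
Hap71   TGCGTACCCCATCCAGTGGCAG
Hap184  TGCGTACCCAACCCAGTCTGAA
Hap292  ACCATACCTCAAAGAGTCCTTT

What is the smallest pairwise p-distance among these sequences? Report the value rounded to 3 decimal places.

0.136

Pairwise Hamming distances:
  Hap164 vs Hap103: 8
  Hap164 vs Hap71: 5
  Hap164 vs Hap184: 3
  Hap164 vs Hap292: 9
  Hap103 vs Hap71: 12
  Hap103 vs Hap184: 11
  Hap103 vs Hap292: 13
  Hap71 vs Hap184: 6
  Hap71 vs Hap292: 12
  Hap184 vs Hap292: 12
The smallest is 3 mismatches, between Hap164 and Hap184; p = 3/22 = 0.136.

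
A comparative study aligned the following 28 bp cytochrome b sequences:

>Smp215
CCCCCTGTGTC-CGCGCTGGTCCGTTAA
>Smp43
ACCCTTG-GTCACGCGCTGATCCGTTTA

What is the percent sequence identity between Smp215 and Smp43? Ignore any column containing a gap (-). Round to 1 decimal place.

Excluding the 2 gap columns leaves 26 comparable sites.
The sequences differ at positions 1 (C/A), 5 (C/T), 20 (G/A), 27 (A/T).
22 of the 26 comparable sites match, so the percent identity is 22/26 × 100 = 84.6%.

84.6%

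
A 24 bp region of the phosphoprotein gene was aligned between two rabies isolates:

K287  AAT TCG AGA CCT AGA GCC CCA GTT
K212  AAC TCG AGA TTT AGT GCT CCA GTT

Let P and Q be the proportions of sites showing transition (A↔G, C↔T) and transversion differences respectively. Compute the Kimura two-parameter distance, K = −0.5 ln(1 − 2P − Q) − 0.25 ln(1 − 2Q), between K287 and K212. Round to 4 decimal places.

0.2568

The sequences differ at positions 3 (T/C, transition), 10 (C/T, transition), 11 (C/T, transition), 15 (A/T, transversion), 18 (C/T, transition).
Of the 5 differences, 4 transitions and 1 transversion over 24 sites: P = 4/24 = 0.166667, Q = 1/24 = 0.041667.
d = −0.5·ln(0.624999) − 0.25·ln(0.916666) = −0.5·(-0.470005) − 0.25·(-0.087012) = 0.2568.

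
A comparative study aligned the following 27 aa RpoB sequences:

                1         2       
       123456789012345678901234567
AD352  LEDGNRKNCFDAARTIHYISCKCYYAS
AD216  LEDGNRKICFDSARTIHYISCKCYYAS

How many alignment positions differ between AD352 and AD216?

2

The sequences differ at positions 8 (N/I), 12 (A/S).
That gives 2 mismatches out of 27 aligned sites, so the Hamming distance is 2.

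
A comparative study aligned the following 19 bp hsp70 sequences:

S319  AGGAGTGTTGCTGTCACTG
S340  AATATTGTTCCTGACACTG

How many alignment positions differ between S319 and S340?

Differing sites — 2:G/A; 3:G/T; 5:G/T; 10:G/C; 14:T/A.
That gives 5 mismatches out of 19 aligned sites, so the Hamming distance is 5.

5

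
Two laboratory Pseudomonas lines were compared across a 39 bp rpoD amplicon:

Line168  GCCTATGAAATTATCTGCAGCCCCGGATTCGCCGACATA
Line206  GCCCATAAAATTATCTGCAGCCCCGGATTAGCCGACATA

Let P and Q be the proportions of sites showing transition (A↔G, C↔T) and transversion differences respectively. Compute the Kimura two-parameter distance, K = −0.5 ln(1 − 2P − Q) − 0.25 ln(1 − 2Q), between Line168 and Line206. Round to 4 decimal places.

Mismatches occur at site 4 (T↔C, transition), site 7 (G↔A, transition), site 30 (C↔A, transversion).
Of the 3 differences, 2 transitions and 1 transversion over 39 sites: P = 2/39 = 0.051282, Q = 1/39 = 0.025641.
d = −0.5·ln(0.871795) − 0.25·ln(0.948718) = −0.5·(-0.137201) − 0.25·(-0.052644) = 0.0818.

0.0818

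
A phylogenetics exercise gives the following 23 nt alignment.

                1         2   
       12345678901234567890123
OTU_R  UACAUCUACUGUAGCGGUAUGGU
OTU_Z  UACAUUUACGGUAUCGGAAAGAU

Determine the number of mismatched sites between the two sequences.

6

The sequences differ at positions 6 (C/U), 10 (U/G), 14 (G/U), 18 (U/A), 20 (U/A), 22 (G/A).
That gives 6 mismatches out of 23 aligned sites, so the Hamming distance is 6.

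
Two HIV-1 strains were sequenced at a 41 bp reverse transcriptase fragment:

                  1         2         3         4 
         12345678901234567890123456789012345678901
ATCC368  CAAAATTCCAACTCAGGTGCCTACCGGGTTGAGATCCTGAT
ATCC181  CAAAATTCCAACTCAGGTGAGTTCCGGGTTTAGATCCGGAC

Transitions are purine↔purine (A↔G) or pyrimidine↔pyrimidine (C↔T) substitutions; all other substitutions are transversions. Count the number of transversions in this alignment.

Differing sites — 20:C/A (Tv); 21:C/G (Tv); 23:A/T (Tv); 31:G/T (Tv); 38:T/G (Tv); 41:T/C (Ti).
Of the 6 differences, 1 transition and 5 transversions, so the answer is 5.

5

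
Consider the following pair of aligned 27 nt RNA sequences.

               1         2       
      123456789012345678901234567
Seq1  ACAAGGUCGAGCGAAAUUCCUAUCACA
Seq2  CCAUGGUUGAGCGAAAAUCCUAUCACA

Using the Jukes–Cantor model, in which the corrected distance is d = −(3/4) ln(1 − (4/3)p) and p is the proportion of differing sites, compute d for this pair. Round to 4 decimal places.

0.1650

Differing sites — 1:A/C; 4:A/U; 8:C/U; 17:U/A.
p = 4/27 = 0.148148.
d = −0.75 · ln(1 − (4/3)·0.148148) = −0.75 · ln(0.802469) = −0.75 · (-0.220062) = 0.1650.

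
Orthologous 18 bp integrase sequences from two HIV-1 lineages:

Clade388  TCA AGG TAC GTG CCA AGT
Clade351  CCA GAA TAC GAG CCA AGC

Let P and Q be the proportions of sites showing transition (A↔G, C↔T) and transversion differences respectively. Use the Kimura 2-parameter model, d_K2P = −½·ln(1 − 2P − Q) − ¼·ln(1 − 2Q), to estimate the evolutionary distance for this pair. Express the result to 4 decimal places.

The sequences differ at positions 1 (T/C, transition), 4 (A/G, transition), 5 (G/A, transition), 6 (G/A, transition), 11 (T/A, transversion), 18 (T/C, transition).
Of the 6 differences, 5 transitions and 1 transversion over 18 sites: P = 5/18 = 0.277778, Q = 1/18 = 0.055556.
d = −0.5·ln(0.388888) − 0.25·ln(0.888888) = −0.5·(-0.944464) − 0.25·(-0.117784) = 0.5017.

0.5017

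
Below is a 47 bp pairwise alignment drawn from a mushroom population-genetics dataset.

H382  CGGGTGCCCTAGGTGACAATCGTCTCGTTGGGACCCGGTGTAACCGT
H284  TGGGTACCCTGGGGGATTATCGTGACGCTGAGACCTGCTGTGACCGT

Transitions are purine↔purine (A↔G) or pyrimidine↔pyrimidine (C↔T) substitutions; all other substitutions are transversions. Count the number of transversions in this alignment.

5

The sequences differ at positions 1 (C/T, transition), 6 (G/A, transition), 11 (A/G, transition), 14 (T/G, transversion), 17 (C/T, transition), 18 (A/T, transversion), 24 (C/G, transversion), 25 (T/A, transversion), 28 (T/C, transition), 31 (G/A, transition), 36 (C/T, transition), 38 (G/C, transversion), 42 (A/G, transition).
Of the 13 differences, 8 transitions and 5 transversions, so the answer is 5.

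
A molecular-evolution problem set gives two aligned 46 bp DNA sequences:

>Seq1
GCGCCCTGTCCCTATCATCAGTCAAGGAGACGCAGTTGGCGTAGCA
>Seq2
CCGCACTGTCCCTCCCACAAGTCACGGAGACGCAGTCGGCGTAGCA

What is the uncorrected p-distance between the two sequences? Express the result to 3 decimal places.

The sequences differ at positions 1 (G/C), 5 (C/A), 14 (A/C), 15 (T/C), 18 (T/C), 19 (C/A), 25 (A/C), 37 (T/C).
There are 8 differences over 46 sites, so p = 8/46 = 0.174.

0.174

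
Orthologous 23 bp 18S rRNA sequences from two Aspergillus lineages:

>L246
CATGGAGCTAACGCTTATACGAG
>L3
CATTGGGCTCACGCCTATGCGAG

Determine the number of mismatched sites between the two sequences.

The sequences differ at positions 4 (G/T), 6 (A/G), 10 (A/C), 15 (T/C), 19 (A/G).
That gives 5 mismatches out of 23 aligned sites, so the Hamming distance is 5.

5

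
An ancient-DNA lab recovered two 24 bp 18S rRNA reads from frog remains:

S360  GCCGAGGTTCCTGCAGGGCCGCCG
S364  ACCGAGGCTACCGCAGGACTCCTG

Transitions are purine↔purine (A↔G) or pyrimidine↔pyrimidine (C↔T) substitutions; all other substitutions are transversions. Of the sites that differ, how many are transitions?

Mismatches occur at site 1 (G/A, transition), site 8 (T/C, transition), site 10 (C/A, transversion), site 12 (T/C, transition), site 18 (G/A, transition), site 20 (C/T, transition), site 21 (G/C, transversion), site 23 (C/T, transition).
Of the 8 differences, 6 transitions and 2 transversions, so the answer is 6.

6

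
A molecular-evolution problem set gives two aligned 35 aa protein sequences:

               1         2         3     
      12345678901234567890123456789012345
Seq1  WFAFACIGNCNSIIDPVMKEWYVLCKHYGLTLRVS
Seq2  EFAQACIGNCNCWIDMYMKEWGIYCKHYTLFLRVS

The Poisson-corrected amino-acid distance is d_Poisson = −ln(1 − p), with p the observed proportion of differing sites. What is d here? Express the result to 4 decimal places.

0.3773

Differing sites — 1:W/E; 4:F/Q; 12:S/C; 13:I/W; 16:P/M; 17:V/Y; 22:Y/G; 23:V/I; 24:L/Y; 29:G/T; 31:T/F.
p = 11/35 = 0.314286.
d = −ln(1 − 0.314286) = −ln(0.685714) = 0.3773.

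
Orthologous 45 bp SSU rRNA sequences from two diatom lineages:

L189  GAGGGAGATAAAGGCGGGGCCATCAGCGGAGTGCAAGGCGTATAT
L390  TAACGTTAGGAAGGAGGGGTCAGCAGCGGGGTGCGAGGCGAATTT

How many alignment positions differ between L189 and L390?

14

The sequences differ at positions 1 (G/T), 3 (G/A), 4 (G/C), 6 (A/T), 7 (G/T), 9 (T/G), 10 (A/G), 15 (C/A), 20 (C/T), 23 (T/G), 30 (A/G), 35 (A/G), 41 (T/A), 44 (A/T).
That gives 14 mismatches out of 45 aligned sites, so the Hamming distance is 14.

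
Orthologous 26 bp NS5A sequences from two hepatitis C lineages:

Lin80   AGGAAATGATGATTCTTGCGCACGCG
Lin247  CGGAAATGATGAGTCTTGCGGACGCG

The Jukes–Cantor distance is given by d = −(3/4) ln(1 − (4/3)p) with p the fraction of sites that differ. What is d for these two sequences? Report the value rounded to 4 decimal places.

0.1253

The sequences differ at positions 1 (A/C), 13 (T/G), 21 (C/G).
p = 3/26 = 0.115385.
d = −0.75 · ln(1 − (4/3)·0.115385) = −0.75 · ln(0.846153) = −0.75 · (-0.167055) = 0.1253.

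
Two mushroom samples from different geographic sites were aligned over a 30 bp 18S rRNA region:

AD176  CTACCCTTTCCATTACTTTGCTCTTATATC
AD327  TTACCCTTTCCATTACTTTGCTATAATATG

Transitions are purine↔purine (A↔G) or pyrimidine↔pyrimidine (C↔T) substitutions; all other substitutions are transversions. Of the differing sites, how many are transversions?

3

The sequences differ at positions 1 (C/T, transition), 23 (C/A, transversion), 25 (T/A, transversion), 30 (C/G, transversion).
Of the 4 differences, 1 transition and 3 transversions, so the answer is 3.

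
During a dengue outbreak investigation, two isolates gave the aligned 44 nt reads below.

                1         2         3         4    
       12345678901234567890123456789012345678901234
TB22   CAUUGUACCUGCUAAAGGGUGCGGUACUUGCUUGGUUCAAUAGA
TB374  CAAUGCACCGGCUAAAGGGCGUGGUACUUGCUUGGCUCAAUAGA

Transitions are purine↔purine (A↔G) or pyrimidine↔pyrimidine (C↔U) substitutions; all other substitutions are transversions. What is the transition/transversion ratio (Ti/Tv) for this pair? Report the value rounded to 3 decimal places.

2.000

Mismatches occur at site 3 (U↔A, transversion), site 6 (U↔C, transition), site 10 (U↔G, transversion), site 20 (U↔C, transition), site 22 (C↔U, transition), site 36 (U↔C, transition).
Of the 6 differences, 4 transitions and 2 transversions, so Ti/Tv = 4/2 = 2.000.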